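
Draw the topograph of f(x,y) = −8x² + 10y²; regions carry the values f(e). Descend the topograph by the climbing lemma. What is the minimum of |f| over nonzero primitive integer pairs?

descent: ρ → (10,0,-8)
descent: ρ → (-8,16,2)  [lands on river]
river: ρ → (2,16,-8)
closes: descent 2, river 2
min |a| on river = 2

2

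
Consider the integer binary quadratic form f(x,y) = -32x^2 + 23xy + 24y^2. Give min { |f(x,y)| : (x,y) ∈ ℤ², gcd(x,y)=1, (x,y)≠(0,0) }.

river: ρ → (24,25,-31)
river: ρ → (-31,37,18)
river: ρ → (18,35,-33)
river: ρ → (-33,31,20)
river: ρ → (20,49,-15)
river: ρ → (-15,41,32)
river: ρ → (32,23,-24)
river: ρ → (-24,25,31)
river: ρ → (31,37,-18)
river: ρ → (-18,35,33)
river: ρ → (33,31,-20)
river: ρ → (-20,49,15)
river: ρ → (15,41,-32)
river: ρ → (-32,23,24)
closes: descent 0, river 14
min |a| on river = 15

15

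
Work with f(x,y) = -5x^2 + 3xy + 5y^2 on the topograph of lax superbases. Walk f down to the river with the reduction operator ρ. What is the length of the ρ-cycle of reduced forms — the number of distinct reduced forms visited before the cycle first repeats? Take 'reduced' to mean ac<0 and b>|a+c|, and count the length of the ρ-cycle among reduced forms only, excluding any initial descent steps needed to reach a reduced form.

D = 109, ⌊√D⌋ = 10
river: ρ → (5,7,-3)
river: ρ → (-3,5,7)
river: ρ → (7,9,-1)
river: ρ → (-1,9,7)
river: ρ → (7,5,-3)
river: ρ → (-3,7,5)
river: ρ → (5,3,-5)
river: ρ → (-5,7,3)
river: ρ → (3,5,-7)
river: ρ → (-7,9,1)
river: ρ → (1,9,-7)
river: ρ → (-7,5,3)
river: ρ → (3,7,-5)
river: ρ → (-5,3,5)
ρ-cycle length = 14 (tail of 0 descent steps not counted)

14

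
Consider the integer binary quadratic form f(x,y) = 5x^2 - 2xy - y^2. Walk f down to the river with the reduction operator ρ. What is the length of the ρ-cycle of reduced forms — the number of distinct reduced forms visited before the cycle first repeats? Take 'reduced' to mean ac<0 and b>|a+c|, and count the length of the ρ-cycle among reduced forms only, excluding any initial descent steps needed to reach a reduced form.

D = 24, ⌊√D⌋ = 4
descent: ρ → (-1,4,2)  [lands on river]
river: ρ → (2,4,-1)
ρ-cycle length = 2 (tail of 1 descent step not counted)

2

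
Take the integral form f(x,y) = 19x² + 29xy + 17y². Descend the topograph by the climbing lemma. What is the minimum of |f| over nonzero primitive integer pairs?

translate: b→-9 (≡29 mod 38), so (19,29,17)→(19,-9,7)
flip: (19,-9,7)→(7,9,19)
translate: b→-5 (≡9 mod 14), so (7,9,19)→(7,-5,17)
reduced (well bottom): (7,-5,17) with a≤c, −a<b≤a
well minimum = a = 7

7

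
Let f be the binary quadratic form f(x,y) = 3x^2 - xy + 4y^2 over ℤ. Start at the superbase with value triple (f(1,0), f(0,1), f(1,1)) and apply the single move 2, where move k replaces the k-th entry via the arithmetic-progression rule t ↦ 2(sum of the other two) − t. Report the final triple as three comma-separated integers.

start (3,4,6) = (f(1,0),f(0,1),f(1,1))
replace slot 2: 2·(3+6) − 4 = 14 → (3,14,6)

3,14,6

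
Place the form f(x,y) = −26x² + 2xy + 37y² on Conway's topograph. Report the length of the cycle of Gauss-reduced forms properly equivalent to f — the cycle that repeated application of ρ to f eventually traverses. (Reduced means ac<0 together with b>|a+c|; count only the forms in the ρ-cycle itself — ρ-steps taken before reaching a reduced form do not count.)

D = 3852, ⌊√D⌋ = 62
descent: ρ → (37,-2,-26)
descent: ρ → (-26,54,9)  [lands on river]
river: ρ → (9,54,-26)
river: ρ → (-26,50,13)
river: ρ → (13,54,-18)
river: ρ → (-18,54,13)
river: ρ → (13,50,-26)
ρ-cycle length = 6 (tail of 2 descent steps not counted)

6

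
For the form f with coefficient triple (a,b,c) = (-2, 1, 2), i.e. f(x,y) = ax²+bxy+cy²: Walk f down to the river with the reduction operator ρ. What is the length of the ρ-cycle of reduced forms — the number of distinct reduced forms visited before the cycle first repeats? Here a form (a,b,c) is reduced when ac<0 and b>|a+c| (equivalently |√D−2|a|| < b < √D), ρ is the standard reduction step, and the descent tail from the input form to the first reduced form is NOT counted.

D = 17, ⌊√D⌋ = 4
river: ρ → (2,3,-1)
river: ρ → (-1,3,2)
river: ρ → (2,1,-2)
river: ρ → (-2,3,1)
river: ρ → (1,3,-2)
river: ρ → (-2,1,2)
ρ-cycle length = 6 (tail of 0 descent steps not counted)

6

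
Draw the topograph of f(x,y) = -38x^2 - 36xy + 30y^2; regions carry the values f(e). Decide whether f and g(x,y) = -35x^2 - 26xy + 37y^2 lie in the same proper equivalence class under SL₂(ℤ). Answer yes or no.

D₁ = 5856, D₂ = 5856
river cycle of f (length 12): (30, 36, -38), (-38, 40, 28), (28, 72, -6), (-6, 72, 28), (28, 40, -38), (-38, 36, 30), (30, 24, -44), (-44, 64, 10), (10, 76, -2), (-2, 76, 10), … (2 more)
river cycle of g (length 16): (37, 26, -35), (-35, 44, 28), (28, 68, -11), (-11, 64, 40), (40, 16, -35), (-35, 54, 21), (21, 72, -8), (-8, 72, 21), (21, 54, -35), (-35, 16, 40), … (6 more)
cycles differ ⇒ inequivalent

no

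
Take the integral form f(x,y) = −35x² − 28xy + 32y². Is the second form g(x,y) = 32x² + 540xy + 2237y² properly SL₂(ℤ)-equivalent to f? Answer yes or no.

D₁ = 5264, D₂ = 5264
river cycle of f (length 16): (32, 28, -35), (-35, 42, 25), (25, 58, -19), (-19, 56, 28), (28, 56, -19), (-19, 58, 25), (25, 42, -35), (-35, 28, 32), (32, 36, -31), (-31, 26, 37), … (6 more)
river cycle of g (length 16): (32, 28, -35), (-35, 42, 25), (25, 58, -19), (-19, 56, 28), (28, 56, -19), (-19, 58, 25), (25, 42, -35), (-35, 28, 32), (32, 36, -31), (-31, 26, 37), … (6 more)
cycles coincide ⇒ equivalent

yes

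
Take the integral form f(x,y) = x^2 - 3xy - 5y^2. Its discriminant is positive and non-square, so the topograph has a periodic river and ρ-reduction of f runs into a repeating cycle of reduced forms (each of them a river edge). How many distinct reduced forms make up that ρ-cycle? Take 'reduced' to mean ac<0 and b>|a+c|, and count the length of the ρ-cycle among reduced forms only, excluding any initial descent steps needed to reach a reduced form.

D = 29, ⌊√D⌋ = 5
descent: ρ → (-5,3,1)
descent: ρ → (1,5,-1)  [lands on river]
river: ρ → (-1,5,1)
ρ-cycle length = 2 (tail of 2 descent steps not counted)

2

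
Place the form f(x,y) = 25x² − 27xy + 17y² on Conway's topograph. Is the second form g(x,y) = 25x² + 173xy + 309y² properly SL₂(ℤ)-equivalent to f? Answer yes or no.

D₁ = -971, D₂ = -971
f: translate: b→23 (≡-27 mod 50), so (25,-27,17)→(25,23,15)
f: flip: (25,23,15)→(15,-23,25)
f: translate: b→7 (≡-23 mod 30), so (15,-23,25)→(15,7,17)
f: reduced (well bottom): (15,7,17) with a≤c, −a<b≤a
g: translate: b→23 (≡173 mod 50), so (25,173,309)→(25,23,15)
g: flip: (25,23,15)→(15,-23,25)
g: translate: b→7 (≡-23 mod 30), so (15,-23,25)→(15,7,17)
g: reduced (well bottom): (15,7,17) with a≤c, −a<b≤a
reduced forms (15, 7, 17) vs (15, 7, 17) ⇒ equivalent

yes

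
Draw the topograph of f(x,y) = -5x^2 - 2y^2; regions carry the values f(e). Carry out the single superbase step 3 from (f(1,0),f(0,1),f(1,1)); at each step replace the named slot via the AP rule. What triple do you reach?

start (-5,-2,-7) = (f(1,0),f(0,1),f(1,1))
replace slot 3: 2·((-5)+(-2)) − (-7) = -7 → (-5,-2,-7)

-5,-2,-7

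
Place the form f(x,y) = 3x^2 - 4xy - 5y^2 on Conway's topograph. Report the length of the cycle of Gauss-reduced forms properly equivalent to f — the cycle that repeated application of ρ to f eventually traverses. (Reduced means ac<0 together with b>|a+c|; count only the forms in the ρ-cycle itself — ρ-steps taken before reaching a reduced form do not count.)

D = 76, ⌊√D⌋ = 8
descent: ρ → (-5,4,3)  [lands on river]
river: ρ → (3,8,-1)
river: ρ → (-1,8,3)
river: ρ → (3,4,-5)
river: ρ → (-5,6,2)
river: ρ → (2,6,-5)
ρ-cycle length = 6 (tail of 1 descent step not counted)

6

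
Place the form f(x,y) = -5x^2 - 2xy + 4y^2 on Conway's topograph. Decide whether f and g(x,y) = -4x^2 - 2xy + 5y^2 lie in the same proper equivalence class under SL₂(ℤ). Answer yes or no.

D₁ = 84, D₂ = 84
river cycle of f (length 6): (4, 2, -5), (-5, 8, 1), (1, 8, -5), (-5, 2, 4), (4, 6, -3), (-3, 6, 4)
river cycle of g (length 6): (5, 2, -4), (-4, 6, 3), (3, 6, -4), (-4, 2, 5), (5, 8, -1), (-1, 8, 5)
cycles differ ⇒ inequivalent

no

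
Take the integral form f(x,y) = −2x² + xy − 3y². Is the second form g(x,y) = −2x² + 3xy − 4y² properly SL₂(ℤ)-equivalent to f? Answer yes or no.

D₁ = -23, D₂ = -23
f is negative-definite; reduce −f:
−f: reduced (well bottom): (2,-1,3) with a≤c, −a<b≤a
flip sign back: reduced form of f is (-2,1,-3)
g is negative-definite; reduce −g:
−g: translate: b→1 (≡-3 mod 4), so (2,-3,4)→(2,1,3)
−g: reduced (well bottom): (2,1,3) with a≤c, −a<b≤a
flip sign back: reduced form of g is (-2,-1,-3)
reduced forms (-2, 1, -3) vs (-2, -1, -3) ⇒ inequivalent

no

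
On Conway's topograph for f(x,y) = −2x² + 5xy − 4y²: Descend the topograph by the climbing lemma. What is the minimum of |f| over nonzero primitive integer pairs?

translate: b→-1 (≡-5 mod 4), so (2,-5,4)→(2,-1,1)
flip: (2,-1,1)→(1,1,2)
reduced (well bottom): (1,1,2) with a≤c, −a<b≤a
well minimum |f| = |-1| = 1 (negative-definite)

1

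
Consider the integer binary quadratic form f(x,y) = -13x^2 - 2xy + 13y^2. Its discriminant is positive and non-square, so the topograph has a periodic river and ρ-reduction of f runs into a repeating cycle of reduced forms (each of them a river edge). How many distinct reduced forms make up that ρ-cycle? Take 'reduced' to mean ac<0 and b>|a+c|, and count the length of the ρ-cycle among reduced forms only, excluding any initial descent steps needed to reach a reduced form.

D = 680, ⌊√D⌋ = 26
descent: ρ → (13,2,-13)  [lands on river]
river: ρ → (-13,24,2)
river: ρ → (2,24,-13)
river: ρ → (-13,2,13)
river: ρ → (13,24,-2)
river: ρ → (-2,24,13)
ρ-cycle length = 6 (tail of 1 descent step not counted)

6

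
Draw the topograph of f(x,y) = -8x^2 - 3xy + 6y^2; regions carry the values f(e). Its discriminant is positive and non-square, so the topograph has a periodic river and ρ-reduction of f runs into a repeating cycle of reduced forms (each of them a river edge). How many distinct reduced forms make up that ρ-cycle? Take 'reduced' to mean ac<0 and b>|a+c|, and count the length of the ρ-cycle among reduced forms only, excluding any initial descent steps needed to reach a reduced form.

D = 201, ⌊√D⌋ = 14
descent: ρ → (6,3,-8)  [lands on river]
river: ρ → (-8,13,1)
river: ρ → (1,13,-8)
river: ρ → (-8,3,6)
river: ρ → (6,9,-5)
river: ρ → (-5,11,4)
river: ρ → (4,13,-2)
river: ρ → (-2,11,10)
river: ρ → (10,9,-3)
river: ρ → (-3,9,10)
river: ρ → (10,11,-2)
river: ρ → (-2,13,4)
river: ρ → (4,11,-5)
river: ρ → (-5,9,6)
ρ-cycle length = 14 (tail of 1 descent step not counted)

14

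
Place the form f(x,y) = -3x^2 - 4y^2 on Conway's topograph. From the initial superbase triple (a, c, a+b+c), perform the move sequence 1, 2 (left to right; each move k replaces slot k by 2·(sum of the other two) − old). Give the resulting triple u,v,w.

start (-3,-4,-7) = (f(1,0),f(0,1),f(1,1))
replace slot 1: 2·((-4)+(-7)) − (-3) = -19 → (-19,-4,-7)
replace slot 2: 2·((-19)+(-7)) − (-4) = -48 → (-19,-48,-7)

-19,-48,-7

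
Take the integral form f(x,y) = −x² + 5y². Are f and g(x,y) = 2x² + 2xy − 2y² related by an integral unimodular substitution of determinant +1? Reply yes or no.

D₁ = 20, D₂ = 20
river cycle of f (length 2): (-1, 4, 1), (1, 4, -1)
river cycle of g (length 2): (-2, 2, 2), (2, 2, -2)
cycles differ ⇒ inequivalent

no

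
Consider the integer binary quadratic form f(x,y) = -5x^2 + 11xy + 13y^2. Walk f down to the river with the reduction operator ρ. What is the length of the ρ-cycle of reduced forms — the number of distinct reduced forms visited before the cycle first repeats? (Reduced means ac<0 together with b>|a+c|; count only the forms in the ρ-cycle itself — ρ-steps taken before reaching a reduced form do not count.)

D = 381, ⌊√D⌋ = 19
river: ρ → (13,15,-3)
river: ρ → (-3,15,13)
river: ρ → (13,11,-5)
river: ρ → (-5,19,1)
river: ρ → (1,19,-5)
river: ρ → (-5,11,13)
ρ-cycle length = 6 (tail of 0 descent steps not counted)

6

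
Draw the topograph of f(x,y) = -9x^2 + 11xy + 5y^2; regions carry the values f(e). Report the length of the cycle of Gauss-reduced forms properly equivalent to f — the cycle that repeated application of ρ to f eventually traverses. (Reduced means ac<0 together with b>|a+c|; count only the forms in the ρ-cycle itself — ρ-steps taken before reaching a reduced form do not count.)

D = 301, ⌊√D⌋ = 17
river: ρ → (5,9,-11)
river: ρ → (-11,13,3)
river: ρ → (3,17,-1)
river: ρ → (-1,17,3)
river: ρ → (3,13,-11)
river: ρ → (-11,9,5)
river: ρ → (5,11,-9)
river: ρ → (-9,7,7)
river: ρ → (7,7,-9)
river: ρ → (-9,11,5)
ρ-cycle length = 10 (tail of 0 descent steps not counted)

10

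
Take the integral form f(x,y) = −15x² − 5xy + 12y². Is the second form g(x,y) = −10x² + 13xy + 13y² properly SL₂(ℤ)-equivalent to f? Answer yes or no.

D₁ = 745, D₂ = 689
discriminants differ ⇒ not SL₂(ℤ)-equivalent

no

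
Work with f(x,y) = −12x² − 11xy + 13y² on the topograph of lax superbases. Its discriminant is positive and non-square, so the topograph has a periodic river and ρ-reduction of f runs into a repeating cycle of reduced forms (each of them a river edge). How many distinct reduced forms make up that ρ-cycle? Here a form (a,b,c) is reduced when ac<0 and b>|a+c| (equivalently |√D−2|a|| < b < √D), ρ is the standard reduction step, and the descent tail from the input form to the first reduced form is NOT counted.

D = 745, ⌊√D⌋ = 27
descent: ρ → (13,11,-12)  [lands on river]
river: ρ → (-12,13,12)
river: ρ → (12,11,-13)
river: ρ → (-13,15,10)
river: ρ → (10,25,-3)
river: ρ → (-3,23,18)
river: ρ → (18,13,-8)
river: ρ → (-8,19,12)
river: ρ → (12,5,-15)
river: ρ → (-15,25,2)
river: ρ → (2,27,-2)
river: ρ → (-2,25,15)
river: ρ → (15,5,-12)
river: ρ → (-12,19,8)
river: ρ → (8,13,-18)
river: ρ → (-18,23,3)
river: ρ → (3,25,-10)
river: ρ → (-10,15,13)
ρ-cycle length = 18 (tail of 1 descent step not counted)

18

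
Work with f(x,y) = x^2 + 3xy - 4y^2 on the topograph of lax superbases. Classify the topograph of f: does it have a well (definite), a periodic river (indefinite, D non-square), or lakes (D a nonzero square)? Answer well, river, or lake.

D = b²−4ac = 3² − 4·1·(-4) = 25
D = 5² is a perfect square ⇒ form factors over ℤ ⇒ lakes

lake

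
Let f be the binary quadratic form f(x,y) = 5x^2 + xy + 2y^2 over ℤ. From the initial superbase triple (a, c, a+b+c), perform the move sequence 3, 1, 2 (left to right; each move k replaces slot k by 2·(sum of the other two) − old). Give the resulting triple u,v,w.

start (5,2,8) = (f(1,0),f(0,1),f(1,1))
replace slot 3: 2·(5+2) − 8 = 6 → (5,2,6)
replace slot 1: 2·(2+6) − 5 = 11 → (11,2,6)
replace slot 2: 2·(11+6) − 2 = 32 → (11,32,6)

11,32,6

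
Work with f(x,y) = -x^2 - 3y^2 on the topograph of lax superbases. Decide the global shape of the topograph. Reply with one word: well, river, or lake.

D = b²−4ac = 0² − 4·(-1)·(-3) = -12
D < 0 ⇒ definite ⇒ every region one sign ⇒ single well

well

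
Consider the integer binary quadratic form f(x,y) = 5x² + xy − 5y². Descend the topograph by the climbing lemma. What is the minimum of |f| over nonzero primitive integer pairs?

river: ρ → (-5,9,1)
river: ρ → (1,9,-5)
river: ρ → (-5,1,5)
river: ρ → (5,9,-1)
river: ρ → (-1,9,5)
river: ρ → (5,1,-5)
closes: descent 0, river 6
min |a| on river = 1

1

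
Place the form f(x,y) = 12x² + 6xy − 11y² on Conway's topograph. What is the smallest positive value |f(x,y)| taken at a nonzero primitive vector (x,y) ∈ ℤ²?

river: ρ → (-11,16,7)
river: ρ → (7,12,-15)
river: ρ → (-15,18,4)
river: ρ → (4,22,-5)
river: ρ → (-5,18,12)
river: ρ → (12,6,-11)
closes: descent 0, river 6
min |a| on river = 4

4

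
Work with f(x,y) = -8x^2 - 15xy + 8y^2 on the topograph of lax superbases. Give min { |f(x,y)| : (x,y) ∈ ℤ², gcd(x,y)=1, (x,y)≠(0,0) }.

descent: ρ → (8,15,-8)  [lands on river]
river: ρ → (-8,17,6)
river: ρ → (6,19,-5)
river: ρ → (-5,21,2)
river: ρ → (2,19,-15)
river: ρ → (-15,11,6)
river: ρ → (6,13,-13)
river: ρ → (-13,13,6)
river: ρ → (6,11,-15)
river: ρ → (-15,19,2)
river: ρ → (2,21,-5)
river: ρ → (-5,19,6)
river: ρ → (6,17,-8)
river: ρ → (-8,15,8)
river: ρ → (8,17,-6)
river: ρ → (-6,19,5)
river: ρ → (5,21,-2)
river: ρ → (-2,19,15)
river: ρ → (15,11,-6)
river: ρ → (-6,13,13)
river: ρ → (13,13,-6)
river: ρ → (-6,11,15)
river: ρ → (15,19,-2)
river: ρ → (-2,21,5)
river: ρ → (5,19,-6)
river: ρ → (-6,17,8)
closes: descent 1, river 26
min |a| on river = 2

2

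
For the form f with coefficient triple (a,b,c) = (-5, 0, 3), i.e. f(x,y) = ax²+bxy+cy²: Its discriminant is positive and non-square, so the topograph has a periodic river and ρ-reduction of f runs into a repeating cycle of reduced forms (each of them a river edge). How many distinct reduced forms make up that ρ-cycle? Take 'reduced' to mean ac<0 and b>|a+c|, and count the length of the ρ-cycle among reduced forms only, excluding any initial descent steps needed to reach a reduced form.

D = 60, ⌊√D⌋ = 7
descent: ρ → (3,6,-2)  [lands on river]
river: ρ → (-2,6,3)
ρ-cycle length = 2 (tail of 1 descent step not counted)

2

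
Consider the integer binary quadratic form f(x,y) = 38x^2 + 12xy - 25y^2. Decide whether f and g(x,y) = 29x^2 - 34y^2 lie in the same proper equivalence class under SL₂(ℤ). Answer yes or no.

D₁ = 3944, D₂ = 3944
river cycle of f (length 6): (-25, 38, 25), (25, 62, -1), (-1, 62, 25), (25, 38, -25), (-25, 62, 1), (1, 62, -25)
river cycle of g (length 6): (29, 58, -5), (-5, 62, 5), (5, 58, -29), (-29, 58, 5), (5, 62, -5), (-5, 58, 29)
cycles differ ⇒ inequivalent

no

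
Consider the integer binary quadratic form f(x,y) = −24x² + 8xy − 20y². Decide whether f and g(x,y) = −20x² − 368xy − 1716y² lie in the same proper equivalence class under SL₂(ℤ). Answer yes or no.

D₁ = -1856, D₂ = -1856
f is negative-definite; reduce −f:
−f: flip: (24,-8,20)→(20,8,24)
−f: reduced (well bottom): (20,8,24) with a≤c, −a<b≤a
flip sign back: reduced form of f is (-20,-8,-24)
g is negative-definite; reduce −g:
−g: translate: b→8 (≡368 mod 40), so (20,368,1716)→(20,8,24)
−g: reduced (well bottom): (20,8,24) with a≤c, −a<b≤a
flip sign back: reduced form of g is (-20,-8,-24)
reduced forms (-20, -8, -24) vs (-20, -8, -24) ⇒ equivalent

yes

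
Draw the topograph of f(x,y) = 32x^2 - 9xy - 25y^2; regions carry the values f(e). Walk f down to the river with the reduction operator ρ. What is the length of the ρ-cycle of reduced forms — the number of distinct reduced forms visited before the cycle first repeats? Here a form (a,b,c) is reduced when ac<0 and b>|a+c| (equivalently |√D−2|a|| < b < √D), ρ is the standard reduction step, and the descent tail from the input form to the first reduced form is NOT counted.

D = 3281, ⌊√D⌋ = 57
descent: ρ → (-25,9,32)  [lands on river]
river: ρ → (32,55,-2)
river: ρ → (-2,57,4)
river: ρ → (4,55,-16)
river: ρ → (-16,41,25)
river: ρ → (25,9,-32)
river: ρ → (-32,55,2)
river: ρ → (2,57,-4)
river: ρ → (-4,55,16)
river: ρ → (16,41,-25)
ρ-cycle length = 10 (tail of 1 descent step not counted)

10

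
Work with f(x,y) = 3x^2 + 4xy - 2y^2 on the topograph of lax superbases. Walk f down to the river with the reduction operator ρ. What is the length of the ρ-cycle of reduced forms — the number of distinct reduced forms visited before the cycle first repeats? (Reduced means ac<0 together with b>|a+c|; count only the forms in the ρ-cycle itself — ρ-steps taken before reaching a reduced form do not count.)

D = 40, ⌊√D⌋ = 6
river: ρ → (-2,4,3)
river: ρ → (3,2,-3)
river: ρ → (-3,4,2)
river: ρ → (2,4,-3)
river: ρ → (-3,2,3)
river: ρ → (3,4,-2)
ρ-cycle length = 6 (tail of 0 descent steps not counted)

6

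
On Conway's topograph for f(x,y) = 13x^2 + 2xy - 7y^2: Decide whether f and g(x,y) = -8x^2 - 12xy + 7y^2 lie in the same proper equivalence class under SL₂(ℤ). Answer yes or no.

D₁ = 368, D₂ = 368
river cycle of f (length 8): (-7, 12, 8), (8, 4, -11), (-11, 18, 1), (1, 18, -11), (-11, 4, 8), (8, 12, -7), (-7, 16, 4), (4, 16, -7)
river cycle of g (length 8): (7, 12, -8), (-8, 4, 11), (11, 18, -1), (-1, 18, 11), (11, 4, -8), (-8, 12, 7), (7, 16, -4), (-4, 16, 7)
cycles differ ⇒ inequivalent

no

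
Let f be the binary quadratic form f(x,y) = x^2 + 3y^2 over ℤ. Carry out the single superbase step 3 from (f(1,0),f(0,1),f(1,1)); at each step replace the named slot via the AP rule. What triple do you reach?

start (1,3,4) = (f(1,0),f(0,1),f(1,1))
replace slot 3: 2·(1+3) − 4 = 4 → (1,3,4)

1,3,4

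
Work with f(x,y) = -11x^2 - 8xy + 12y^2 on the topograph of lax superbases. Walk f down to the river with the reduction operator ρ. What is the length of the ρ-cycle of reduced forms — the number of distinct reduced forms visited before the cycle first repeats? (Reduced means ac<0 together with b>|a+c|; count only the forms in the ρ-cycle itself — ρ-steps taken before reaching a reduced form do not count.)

D = 592, ⌊√D⌋ = 24
descent: ρ → (12,8,-11)  [lands on river]
river: ρ → (-11,14,9)
river: ρ → (9,22,-3)
river: ρ → (-3,20,16)
river: ρ → (16,12,-7)
river: ρ → (-7,16,12)
ρ-cycle length = 6 (tail of 1 descent step not counted)

6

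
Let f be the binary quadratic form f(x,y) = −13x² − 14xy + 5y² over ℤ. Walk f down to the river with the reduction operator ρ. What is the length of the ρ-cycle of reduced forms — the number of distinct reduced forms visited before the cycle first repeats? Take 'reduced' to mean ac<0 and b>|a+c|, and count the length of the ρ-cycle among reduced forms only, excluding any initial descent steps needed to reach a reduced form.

D = 456, ⌊√D⌋ = 21
descent: ρ → (5,14,-13)  [lands on river]
river: ρ → (-13,12,6)
river: ρ → (6,12,-13)
river: ρ → (-13,14,5)
river: ρ → (5,16,-10)
river: ρ → (-10,4,11)
river: ρ → (11,18,-3)
river: ρ → (-3,18,11)
river: ρ → (11,4,-10)
river: ρ → (-10,16,5)
ρ-cycle length = 10 (tail of 1 descent step not counted)

10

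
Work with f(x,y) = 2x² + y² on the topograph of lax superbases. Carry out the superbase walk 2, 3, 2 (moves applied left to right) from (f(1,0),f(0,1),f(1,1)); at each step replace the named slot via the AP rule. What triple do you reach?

start (2,1,3) = (f(1,0),f(0,1),f(1,1))
replace slot 2: 2·(2+3) − 1 = 9 → (2,9,3)
replace slot 3: 2·(2+9) − 3 = 19 → (2,9,19)
replace slot 2: 2·(2+19) − 9 = 33 → (2,33,19)

2,33,19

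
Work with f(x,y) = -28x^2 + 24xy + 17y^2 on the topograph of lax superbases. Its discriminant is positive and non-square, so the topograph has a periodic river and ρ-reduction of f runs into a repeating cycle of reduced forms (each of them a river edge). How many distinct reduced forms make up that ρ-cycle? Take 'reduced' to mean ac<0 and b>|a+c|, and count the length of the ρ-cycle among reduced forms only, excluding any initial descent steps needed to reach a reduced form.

D = 2480, ⌊√D⌋ = 49
river: ρ → (17,44,-8)
river: ρ → (-8,36,37)
river: ρ → (37,38,-7)
river: ρ → (-7,46,13)
river: ρ → (13,32,-28)
river: ρ → (-28,24,17)
ρ-cycle length = 6 (tail of 0 descent steps not counted)

6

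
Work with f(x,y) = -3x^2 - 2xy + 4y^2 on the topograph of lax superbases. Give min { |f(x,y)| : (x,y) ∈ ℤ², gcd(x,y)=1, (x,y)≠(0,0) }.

descent: ρ → (4,2,-3)  [lands on river]
river: ρ → (-3,4,3)
river: ρ → (3,2,-4)
river: ρ → (-4,6,1)
river: ρ → (1,6,-4)
river: ρ → (-4,2,3)
river: ρ → (3,4,-3)
river: ρ → (-3,2,4)
river: ρ → (4,6,-1)
river: ρ → (-1,6,4)
closes: descent 1, river 10
min |a| on river = 1

1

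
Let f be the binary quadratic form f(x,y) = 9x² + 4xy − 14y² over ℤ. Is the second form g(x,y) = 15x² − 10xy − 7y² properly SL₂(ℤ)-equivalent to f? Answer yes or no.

D₁ = 520, D₂ = 520
river cycle of f (length 6): (9, 22, -1), (-1, 22, 9), (9, 14, -9), (-9, 22, 1), (1, 22, -9), (-9, 14, 9)
river cycle of g (length 10): (-7, 10, 15), (15, 20, -2), (-2, 20, 15), (15, 10, -7), (-7, 18, 7), (7, 10, -15), (-15, 20, 2), (2, 20, -15), (-15, 10, 7), (7, 18, -7)
cycles differ ⇒ inequivalent

no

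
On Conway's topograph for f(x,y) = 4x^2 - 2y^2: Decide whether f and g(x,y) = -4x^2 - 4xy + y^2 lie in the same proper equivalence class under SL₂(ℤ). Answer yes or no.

D₁ = 32, D₂ = 32
river cycle of f (length 2): (-2, 4, 2), (2, 4, -2)
river cycle of g (length 2): (1, 4, -4), (-4, 4, 1)
cycles differ ⇒ inequivalent

no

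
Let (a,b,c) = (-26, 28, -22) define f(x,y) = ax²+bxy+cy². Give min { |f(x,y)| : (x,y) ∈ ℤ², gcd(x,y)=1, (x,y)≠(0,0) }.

translate: b→24 (≡-28 mod 52), so (26,-28,22)→(26,24,20)
flip: (26,24,20)→(20,-24,26)
translate: b→16 (≡-24 mod 40), so (20,-24,26)→(20,16,22)
reduced (well bottom): (20,16,22) with a≤c, −a<b≤a
well minimum |f| = |-20| = 20 (negative-definite)

20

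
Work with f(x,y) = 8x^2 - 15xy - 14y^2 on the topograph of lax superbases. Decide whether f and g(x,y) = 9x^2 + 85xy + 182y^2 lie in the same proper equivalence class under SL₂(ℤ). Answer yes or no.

D₁ = 673, D₂ = 673
river cycle of f (length 58): (-14, 15, 8), (8, 17, -12), (-12, 7, 13), (13, 19, -6), (-6, 17, 16), (16, 15, -7), (-7, 13, 18), (18, 23, -2), (-2, 25, 6), (6, 23, -6), … (48 more)
river cycle of g (length 58): (9, 13, -14), (-14, 15, 8), (8, 17, -12), (-12, 7, 13), (13, 19, -6), (-6, 17, 16), (16, 15, -7), (-7, 13, 18), (18, 23, -2), (-2, 25, 6), … (48 more)
cycles coincide ⇒ equivalent

yes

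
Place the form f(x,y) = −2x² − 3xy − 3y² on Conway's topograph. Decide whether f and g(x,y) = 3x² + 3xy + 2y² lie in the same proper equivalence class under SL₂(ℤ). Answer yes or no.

D₁ = -15, D₂ = -15
f is negative-definite; reduce −f:
−f: translate: b→-1 (≡3 mod 4), so (2,3,3)→(2,-1,2)
−f: flip: (2,-1,2)→(2,1,2)
−f: reduced (well bottom): (2,1,2) with a≤c, −a<b≤a
flip sign back: reduced form of f is (-2,-1,-2)
g: flip: (3,3,2)→(2,-3,3)
g: translate: b→1 (≡-3 mod 4), so (2,-3,3)→(2,1,2)
g: reduced (well bottom): (2,1,2) with a≤c, −a<b≤a
reduced forms (-2, -1, -2) vs (2, 1, 2) ⇒ inequivalent

no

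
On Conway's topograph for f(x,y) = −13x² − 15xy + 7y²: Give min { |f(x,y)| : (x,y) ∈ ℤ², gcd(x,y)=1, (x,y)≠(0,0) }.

descent: ρ → (7,15,-13)  [lands on river]
river: ρ → (-13,11,9)
river: ρ → (9,7,-15)
river: ρ → (-15,23,1)
river: ρ → (1,23,-15)
river: ρ → (-15,7,9)
river: ρ → (9,11,-13)
river: ρ → (-13,15,7)
river: ρ → (7,13,-15)
river: ρ → (-15,17,5)
river: ρ → (5,23,-3)
river: ρ → (-3,19,19)
river: ρ → (19,19,-3)
river: ρ → (-3,23,5)
river: ρ → (5,17,-15)
river: ρ → (-15,13,7)
closes: descent 1, river 16
min |a| on river = 1

1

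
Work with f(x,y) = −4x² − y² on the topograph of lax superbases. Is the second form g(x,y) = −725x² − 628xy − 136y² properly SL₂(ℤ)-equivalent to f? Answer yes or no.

D₁ = -16, D₂ = -16
f is negative-definite; reduce −f:
−f: flip: (4,0,1)→(1,0,4)
−f: reduced (well bottom): (1,0,4) with a≤c, −a<b≤a
flip sign back: reduced form of f is (-1,0,-4)
g is negative-definite; reduce −g:
−g: flip: (725,628,136)→(136,-628,725)
−g: translate: b→-84 (≡-628 mod 272), so (136,-628,725)→(136,-84,13)
−g: flip: (136,-84,13)→(13,84,136)
−g: translate: b→6 (≡84 mod 26), so (13,84,136)→(13,6,1)
−g: flip: (13,6,1)→(1,-6,13)
−g: translate: b→0 (≡-6 mod 2), so (1,-6,13)→(1,0,4)
−g: reduced (well bottom): (1,0,4) with a≤c, −a<b≤a
flip sign back: reduced form of g is (-1,0,-4)
reduced forms (-1, 0, -4) vs (-1, 0, -4) ⇒ equivalent

yes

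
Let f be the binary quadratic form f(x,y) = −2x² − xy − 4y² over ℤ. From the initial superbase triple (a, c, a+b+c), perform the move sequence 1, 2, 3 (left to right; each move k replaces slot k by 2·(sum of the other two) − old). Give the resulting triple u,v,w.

start (-2,-4,-7) = (f(1,0),f(0,1),f(1,1))
replace slot 1: 2·((-4)+(-7)) − (-2) = -20 → (-20,-4,-7)
replace slot 2: 2·((-20)+(-7)) − (-4) = -50 → (-20,-50,-7)
replace slot 3: 2·((-20)+(-50)) − (-7) = -133 → (-20,-50,-133)

-20,-50,-133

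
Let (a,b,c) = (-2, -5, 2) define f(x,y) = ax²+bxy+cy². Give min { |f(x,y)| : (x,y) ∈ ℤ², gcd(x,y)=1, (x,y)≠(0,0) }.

descent: ρ → (2,5,-2)  [lands on river]
river: ρ → (-2,3,4)
river: ρ → (4,5,-1)
river: ρ → (-1,5,4)
river: ρ → (4,3,-2)
river: ρ → (-2,5,2)
river: ρ → (2,3,-4)
river: ρ → (-4,5,1)
river: ρ → (1,5,-4)
river: ρ → (-4,3,2)
closes: descent 1, river 10
min |a| on river = 1

1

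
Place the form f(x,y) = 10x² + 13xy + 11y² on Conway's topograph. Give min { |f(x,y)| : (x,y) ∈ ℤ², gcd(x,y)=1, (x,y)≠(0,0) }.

translate: b→-7 (≡13 mod 20), so (10,13,11)→(10,-7,8)
flip: (10,-7,8)→(8,7,10)
reduced (well bottom): (8,7,10) with a≤c, −a<b≤a
well minimum = a = 8

8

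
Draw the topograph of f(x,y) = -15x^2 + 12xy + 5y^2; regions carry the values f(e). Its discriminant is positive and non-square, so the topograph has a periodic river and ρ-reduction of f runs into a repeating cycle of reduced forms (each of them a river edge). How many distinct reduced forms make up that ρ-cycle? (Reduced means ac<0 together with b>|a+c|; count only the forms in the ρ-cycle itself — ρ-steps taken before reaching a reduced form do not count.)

D = 444, ⌊√D⌋ = 21
river: ρ → (5,18,-6)
river: ρ → (-6,18,5)
river: ρ → (5,12,-15)
river: ρ → (-15,18,2)
river: ρ → (2,18,-15)
river: ρ → (-15,12,5)
ρ-cycle length = 6 (tail of 0 descent steps not counted)

6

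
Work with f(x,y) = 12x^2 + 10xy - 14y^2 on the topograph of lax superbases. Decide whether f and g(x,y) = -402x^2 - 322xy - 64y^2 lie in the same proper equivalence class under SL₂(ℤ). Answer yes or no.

D₁ = 772, D₂ = 772
river cycle of f (length 30): (-14, 18, 8), (8, 14, -18), (-18, 22, 4), (4, 26, -6), (-6, 22, 12), (12, 26, -2), (-2, 26, 12), (12, 22, -6), (-6, 26, 4), (4, 22, -18), … (20 more)
river cycle of g (length 30): (-12, 14, 12), (12, 10, -14), (-14, 18, 8), (8, 14, -18), (-18, 22, 4), (4, 26, -6), (-6, 22, 12), (12, 26, -2), (-2, 26, 12), (12, 22, -6), … (20 more)
cycles coincide ⇒ equivalent

yes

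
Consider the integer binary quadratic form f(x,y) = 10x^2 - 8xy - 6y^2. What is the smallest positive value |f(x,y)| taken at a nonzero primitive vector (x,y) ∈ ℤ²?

descent: ρ → (-6,8,10)  [lands on river]
river: ρ → (10,12,-4)
river: ρ → (-4,12,10)
river: ρ → (10,8,-6)
river: ρ → (-6,16,2)
river: ρ → (2,16,-6)
closes: descent 1, river 6
min |a| on river = 2

2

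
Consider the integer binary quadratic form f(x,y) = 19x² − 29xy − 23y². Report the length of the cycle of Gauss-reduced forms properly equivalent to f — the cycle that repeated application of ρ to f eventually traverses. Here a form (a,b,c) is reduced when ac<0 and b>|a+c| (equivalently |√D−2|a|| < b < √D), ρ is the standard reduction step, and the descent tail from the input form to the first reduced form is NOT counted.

D = 2589, ⌊√D⌋ = 50
descent: ρ → (-23,29,19)  [lands on river]
river: ρ → (19,47,-5)
river: ρ → (-5,43,37)
river: ρ → (37,31,-11)
river: ρ → (-11,35,31)
river: ρ → (31,27,-15)
river: ρ → (-15,33,25)
river: ρ → (25,17,-23)
ρ-cycle length = 8 (tail of 1 descent step not counted)

8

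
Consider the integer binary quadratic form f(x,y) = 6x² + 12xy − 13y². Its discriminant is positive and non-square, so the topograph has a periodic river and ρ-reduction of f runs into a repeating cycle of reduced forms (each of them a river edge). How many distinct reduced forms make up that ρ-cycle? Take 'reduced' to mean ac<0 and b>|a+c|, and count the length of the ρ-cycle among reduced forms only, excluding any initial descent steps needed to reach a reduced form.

D = 456, ⌊√D⌋ = 21
river: ρ → (-13,14,5)
river: ρ → (5,16,-10)
river: ρ → (-10,4,11)
river: ρ → (11,18,-3)
river: ρ → (-3,18,11)
river: ρ → (11,4,-10)
river: ρ → (-10,16,5)
river: ρ → (5,14,-13)
river: ρ → (-13,12,6)
river: ρ → (6,12,-13)
ρ-cycle length = 10 (tail of 0 descent steps not counted)

10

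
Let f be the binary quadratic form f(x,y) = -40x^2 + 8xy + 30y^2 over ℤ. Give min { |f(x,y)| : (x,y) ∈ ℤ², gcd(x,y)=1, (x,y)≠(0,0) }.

descent: ρ → (30,52,-18)  [lands on river]
river: ρ → (-18,56,24)
river: ρ → (24,40,-34)
river: ρ → (-34,28,30)
river: ρ → (30,32,-32)
river: ρ → (-32,32,30)
river: ρ → (30,28,-34)
river: ρ → (-34,40,24)
river: ρ → (24,56,-18)
river: ρ → (-18,52,30)
river: ρ → (30,68,-2)
river: ρ → (-2,68,30)
closes: descent 1, river 12
min |a| on river = 2

2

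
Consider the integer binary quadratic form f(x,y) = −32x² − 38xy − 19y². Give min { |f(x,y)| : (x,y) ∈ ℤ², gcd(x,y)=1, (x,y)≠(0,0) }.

translate: b→-26 (≡38 mod 64), so (32,38,19)→(32,-26,13)
flip: (32,-26,13)→(13,26,32)
translate: b→0 (≡26 mod 26), so (13,26,32)→(13,0,19)
reduced (well bottom): (13,0,19) with a≤c, −a<b≤a
well minimum |f| = |-13| = 13 (negative-definite)

13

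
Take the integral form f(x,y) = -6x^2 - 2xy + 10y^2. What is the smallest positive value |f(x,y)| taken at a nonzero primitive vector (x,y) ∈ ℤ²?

descent: ρ → (10,2,-6)
descent: ρ → (-6,10,6)  [lands on river]
river: ρ → (6,14,-2)
river: ρ → (-2,14,6)
river: ρ → (6,10,-6)
river: ρ → (-6,14,2)
river: ρ → (2,14,-6)
closes: descent 2, river 6
min |a| on river = 2

2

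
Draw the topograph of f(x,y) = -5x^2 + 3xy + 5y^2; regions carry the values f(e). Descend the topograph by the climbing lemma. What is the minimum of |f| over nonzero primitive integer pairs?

river: ρ → (5,7,-3)
river: ρ → (-3,5,7)
river: ρ → (7,9,-1)
river: ρ → (-1,9,7)
river: ρ → (7,5,-3)
river: ρ → (-3,7,5)
river: ρ → (5,3,-5)
river: ρ → (-5,7,3)
river: ρ → (3,5,-7)
river: ρ → (-7,9,1)
river: ρ → (1,9,-7)
river: ρ → (-7,5,3)
river: ρ → (3,7,-5)
river: ρ → (-5,3,5)
closes: descent 0, river 14
min |a| on river = 1

1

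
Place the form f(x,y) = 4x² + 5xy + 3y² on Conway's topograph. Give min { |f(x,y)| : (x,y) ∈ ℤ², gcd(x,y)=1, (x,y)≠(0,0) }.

translate: b→-3 (≡5 mod 8), so (4,5,3)→(4,-3,2)
flip: (4,-3,2)→(2,3,4)
translate: b→-1 (≡3 mod 4), so (2,3,4)→(2,-1,3)
reduced (well bottom): (2,-1,3) with a≤c, −a<b≤a
well minimum = a = 2

2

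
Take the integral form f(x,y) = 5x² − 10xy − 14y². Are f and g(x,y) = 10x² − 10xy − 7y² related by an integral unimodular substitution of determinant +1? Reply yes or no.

D₁ = 380, D₂ = 380
river cycle of f (length 4): (-14, 10, 5), (5, 10, -14), (-14, 18, 1), (1, 18, -14)
river cycle of g (length 4): (-7, 10, 10), (10, 10, -7), (-7, 18, 2), (2, 18, -7)
cycles differ ⇒ inequivalent

no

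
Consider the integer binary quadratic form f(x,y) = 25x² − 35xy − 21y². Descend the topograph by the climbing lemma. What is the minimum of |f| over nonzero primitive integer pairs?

descent: ρ → (-21,35,25)  [lands on river]
river: ρ → (25,15,-31)
river: ρ → (-31,47,9)
river: ρ → (9,43,-41)
river: ρ → (-41,39,11)
river: ρ → (11,49,-21)
closes: descent 1, river 6
min |a| on river = 9

9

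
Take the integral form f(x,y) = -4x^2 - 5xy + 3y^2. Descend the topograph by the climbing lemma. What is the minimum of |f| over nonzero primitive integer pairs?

descent: ρ → (3,5,-4)  [lands on river]
river: ρ → (-4,3,4)
river: ρ → (4,5,-3)
river: ρ → (-3,7,2)
river: ρ → (2,5,-6)
river: ρ → (-6,7,1)
river: ρ → (1,7,-6)
river: ρ → (-6,5,2)
river: ρ → (2,7,-3)
river: ρ → (-3,5,4)
river: ρ → (4,3,-4)
river: ρ → (-4,5,3)
river: ρ → (3,7,-2)
river: ρ → (-2,5,6)
river: ρ → (6,7,-1)
river: ρ → (-1,7,6)
river: ρ → (6,5,-2)
river: ρ → (-2,7,3)
closes: descent 1, river 18
min |a| on river = 1

1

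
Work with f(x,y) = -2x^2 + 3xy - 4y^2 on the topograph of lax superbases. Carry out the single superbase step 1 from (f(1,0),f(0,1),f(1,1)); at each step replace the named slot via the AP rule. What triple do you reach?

start (-2,-4,-3) = (f(1,0),f(0,1),f(1,1))
replace slot 1: 2·((-4)+(-3)) − (-2) = -12 → (-12,-4,-3)

-12,-4,-3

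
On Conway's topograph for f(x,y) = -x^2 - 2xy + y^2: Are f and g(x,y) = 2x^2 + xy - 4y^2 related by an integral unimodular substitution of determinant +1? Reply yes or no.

D₁ = 8, D₂ = 33
discriminants differ ⇒ not SL₂(ℤ)-equivalent

no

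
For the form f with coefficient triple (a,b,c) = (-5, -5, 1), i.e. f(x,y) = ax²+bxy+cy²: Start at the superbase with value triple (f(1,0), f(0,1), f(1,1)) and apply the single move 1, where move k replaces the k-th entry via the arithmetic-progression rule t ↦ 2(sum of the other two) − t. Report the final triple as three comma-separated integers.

start (-5,1,-9) = (f(1,0),f(0,1),f(1,1))
replace slot 1: 2·(1+(-9)) − (-5) = -11 → (-11,1,-9)

-11,1,-9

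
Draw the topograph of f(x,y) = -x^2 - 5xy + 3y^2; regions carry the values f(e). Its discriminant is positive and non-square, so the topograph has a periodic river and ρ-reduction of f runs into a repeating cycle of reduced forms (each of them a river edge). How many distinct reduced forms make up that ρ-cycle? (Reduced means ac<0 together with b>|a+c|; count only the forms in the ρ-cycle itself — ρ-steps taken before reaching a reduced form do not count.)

D = 37, ⌊√D⌋ = 6
descent: ρ → (3,5,-1)  [lands on river]
river: ρ → (-1,5,3)
river: ρ → (3,1,-3)
river: ρ → (-3,5,1)
river: ρ → (1,5,-3)
river: ρ → (-3,1,3)
ρ-cycle length = 6 (tail of 1 descent step not counted)

6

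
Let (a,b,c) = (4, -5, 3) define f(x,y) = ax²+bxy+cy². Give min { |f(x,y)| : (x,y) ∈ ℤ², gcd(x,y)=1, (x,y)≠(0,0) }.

translate: b→3 (≡-5 mod 8), so (4,-5,3)→(4,3,2)
flip: (4,3,2)→(2,-3,4)
translate: b→1 (≡-3 mod 4), so (2,-3,4)→(2,1,3)
reduced (well bottom): (2,1,3) with a≤c, −a<b≤a
well minimum = a = 2

2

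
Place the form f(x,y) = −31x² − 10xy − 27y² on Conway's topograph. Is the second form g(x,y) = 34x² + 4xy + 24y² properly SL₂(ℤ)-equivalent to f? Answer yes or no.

D₁ = -3248, D₂ = -3248
f is negative-definite; reduce −f:
−f: flip: (31,10,27)→(27,-10,31)
−f: reduced (well bottom): (27,-10,31) with a≤c, −a<b≤a
flip sign back: reduced form of f is (-27,10,-31)
g: flip: (34,4,24)→(24,-4,34)
g: reduced (well bottom): (24,-4,34) with a≤c, −a<b≤a
reduced forms (-27, 10, -31) vs (24, -4, 34) ⇒ inequivalent

no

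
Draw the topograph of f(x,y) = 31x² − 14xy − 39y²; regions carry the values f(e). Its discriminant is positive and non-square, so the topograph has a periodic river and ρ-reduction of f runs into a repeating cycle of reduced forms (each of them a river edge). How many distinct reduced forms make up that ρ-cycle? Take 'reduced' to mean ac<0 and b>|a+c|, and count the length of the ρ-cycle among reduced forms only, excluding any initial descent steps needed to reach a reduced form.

D = 5032, ⌊√D⌋ = 70
descent: ρ → (-39,14,31)  [lands on river]
river: ρ → (31,48,-22)
river: ρ → (-22,40,39)
river: ρ → (39,38,-23)
river: ρ → (-23,54,23)
river: ρ → (23,38,-39)
river: ρ → (-39,40,22)
river: ρ → (22,48,-31)
river: ρ → (-31,14,39)
river: ρ → (39,64,-6)
river: ρ → (-6,68,17)
river: ρ → (17,68,-6)
river: ρ → (-6,64,39)
river: ρ → (39,14,-31)
river: ρ → (-31,48,22)
river: ρ → (22,40,-39)
river: ρ → (-39,38,23)
river: ρ → (23,54,-23)
river: ρ → (-23,38,39)
river: ρ → (39,40,-22)
river: ρ → (-22,48,31)
river: ρ → (31,14,-39)
river: ρ → (-39,64,6)
river: ρ → (6,68,-17)
river: ρ → (-17,68,6)
river: ρ → (6,64,-39)
ρ-cycle length = 26 (tail of 1 descent step not counted)

26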